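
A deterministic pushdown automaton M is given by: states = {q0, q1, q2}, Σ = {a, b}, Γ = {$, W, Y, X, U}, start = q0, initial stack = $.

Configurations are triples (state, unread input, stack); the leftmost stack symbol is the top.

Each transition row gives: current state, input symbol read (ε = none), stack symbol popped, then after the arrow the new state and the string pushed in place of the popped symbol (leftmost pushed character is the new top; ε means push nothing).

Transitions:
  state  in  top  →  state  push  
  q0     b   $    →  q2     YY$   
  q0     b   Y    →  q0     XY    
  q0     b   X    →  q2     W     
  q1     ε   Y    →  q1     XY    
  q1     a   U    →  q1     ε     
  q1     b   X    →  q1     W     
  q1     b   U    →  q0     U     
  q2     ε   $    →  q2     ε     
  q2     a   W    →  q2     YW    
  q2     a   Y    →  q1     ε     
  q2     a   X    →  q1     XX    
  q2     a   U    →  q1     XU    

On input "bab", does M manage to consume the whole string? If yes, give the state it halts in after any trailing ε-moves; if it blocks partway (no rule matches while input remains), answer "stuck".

q1

(q0, bab, $) ⊢ (q2, ab, YY$) ⊢ (q1, b, Y$) ⊢ (q1, b, XY$) ⊢ (q1, ε, WY$)
All input consumed; M is in state q1.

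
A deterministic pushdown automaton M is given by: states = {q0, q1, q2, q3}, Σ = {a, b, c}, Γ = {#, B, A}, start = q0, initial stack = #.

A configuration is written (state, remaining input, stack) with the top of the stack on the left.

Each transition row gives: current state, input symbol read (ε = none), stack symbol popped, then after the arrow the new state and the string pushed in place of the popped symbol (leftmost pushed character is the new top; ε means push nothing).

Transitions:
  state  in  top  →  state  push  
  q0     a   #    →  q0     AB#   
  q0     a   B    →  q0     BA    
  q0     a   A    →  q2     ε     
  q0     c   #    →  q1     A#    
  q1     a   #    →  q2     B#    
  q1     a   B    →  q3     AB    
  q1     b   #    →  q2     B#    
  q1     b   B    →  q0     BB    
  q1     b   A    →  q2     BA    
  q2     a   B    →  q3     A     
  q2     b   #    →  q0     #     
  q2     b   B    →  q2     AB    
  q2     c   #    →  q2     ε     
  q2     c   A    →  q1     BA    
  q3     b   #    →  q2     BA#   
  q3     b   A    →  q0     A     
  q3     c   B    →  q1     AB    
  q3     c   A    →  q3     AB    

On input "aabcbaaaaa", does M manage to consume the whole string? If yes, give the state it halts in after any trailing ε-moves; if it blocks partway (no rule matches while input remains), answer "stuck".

q0

(q0, aabcbaaaaa, #) ⊢ (q0, abcbaaaaa, AB#) ⊢ (q2, bcbaaaaa, B#) ⊢ (q2, cbaaaaa, AB#) ⊢ (q1, baaaaa, BAB#) ⊢ (q0, aaaaa, BBAB#) ⊢ (q0, aaaa, BABAB#) ⊢ (q0, aaa, BAABAB#) ⊢ (q0, aa, BAAABAB#) ⊢ (q0, a, BAAAABAB#) ⊢ (q0, ε, BAAAAABAB#)
All input consumed; M is in state q0.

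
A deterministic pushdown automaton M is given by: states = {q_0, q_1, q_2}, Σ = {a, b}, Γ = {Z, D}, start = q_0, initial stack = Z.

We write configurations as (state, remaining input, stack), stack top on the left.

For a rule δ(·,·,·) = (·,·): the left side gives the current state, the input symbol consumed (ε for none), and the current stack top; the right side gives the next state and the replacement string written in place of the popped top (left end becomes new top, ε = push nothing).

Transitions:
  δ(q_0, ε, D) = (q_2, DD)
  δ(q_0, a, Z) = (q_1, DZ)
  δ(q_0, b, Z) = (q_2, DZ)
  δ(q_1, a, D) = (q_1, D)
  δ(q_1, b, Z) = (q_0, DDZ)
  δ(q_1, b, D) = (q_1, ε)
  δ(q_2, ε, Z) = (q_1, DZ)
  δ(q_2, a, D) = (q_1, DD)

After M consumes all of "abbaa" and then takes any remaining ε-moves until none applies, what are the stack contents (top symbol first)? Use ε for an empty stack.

DDDDZ

(q_0, abbaa, Z)
  read a, top Z: go to q_1, push DZ → (q_1, bbaa, DZ)
  read b, top D: go to q_1, push ε → (q_1, baa, Z)
  read b, top Z: go to q_0, push DDZ → (q_0, aa, DDZ)
  ε-move, top D: go to q_2, push DD → (q_2, aa, DDDZ)
  read a, top D: go to q_1, push DD → (q_1, a, DDDDZ)
  read a, top D: go to q_1, push D → (q_1, ε, DDDDZ)
All input consumed in state q_1 with stack DDDDZ.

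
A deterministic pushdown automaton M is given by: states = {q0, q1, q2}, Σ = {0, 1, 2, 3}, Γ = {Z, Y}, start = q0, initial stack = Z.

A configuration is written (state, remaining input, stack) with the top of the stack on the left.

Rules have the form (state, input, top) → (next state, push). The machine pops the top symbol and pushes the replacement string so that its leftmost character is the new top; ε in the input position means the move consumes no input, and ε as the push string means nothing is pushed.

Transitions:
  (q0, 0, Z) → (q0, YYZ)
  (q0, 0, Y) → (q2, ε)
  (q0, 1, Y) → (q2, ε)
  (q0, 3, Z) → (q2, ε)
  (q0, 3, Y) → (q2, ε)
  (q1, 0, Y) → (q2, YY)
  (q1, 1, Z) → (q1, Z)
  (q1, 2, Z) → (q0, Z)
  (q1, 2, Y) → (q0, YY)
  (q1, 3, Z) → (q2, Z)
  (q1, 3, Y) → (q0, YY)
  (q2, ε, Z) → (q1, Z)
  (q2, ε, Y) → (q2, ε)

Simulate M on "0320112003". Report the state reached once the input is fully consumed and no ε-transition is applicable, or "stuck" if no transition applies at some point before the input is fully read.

q1

(q0, 0320112003, Z)
  read 0, top Z: go to q0, push YYZ → (q0, 320112003, YYZ)
  read 3, top Y: go to q2, push ε → (q2, 20112003, YZ)
  ε-move, top Y: go to q2, push ε → (q2, 20112003, Z)
  ε-move, top Z: go to q1, push Z → (q1, 20112003, Z)
  read 2, top Z: go to q0, push Z → (q0, 0112003, Z)
  read 0, top Z: go to q0, push YYZ → (q0, 112003, YYZ)
  read 1, top Y: go to q2, push ε → (q2, 12003, YZ)
  ε-move, top Y: go to q2, push ε → (q2, 12003, Z)
  ε-move, top Z: go to q1, push Z → (q1, 12003, Z)
  read 1, top Z: go to q1, push Z → (q1, 2003, Z)
  read 2, top Z: go to q0, push Z → (q0, 003, Z)
  read 0, top Z: go to q0, push YYZ → (q0, 03, YYZ)
  read 0, top Y: go to q2, push ε → (q2, 3, YZ)
  ε-move, top Y: go to q2, push ε → (q2, 3, Z)
  ε-move, top Z: go to q1, push Z → (q1, 3, Z)
  read 3, top Z: go to q2, push Z → (q2, ε, Z)
  ε-move, top Z: go to q1, push Z → (q1, ε, Z)
All input consumed; M is in state q1.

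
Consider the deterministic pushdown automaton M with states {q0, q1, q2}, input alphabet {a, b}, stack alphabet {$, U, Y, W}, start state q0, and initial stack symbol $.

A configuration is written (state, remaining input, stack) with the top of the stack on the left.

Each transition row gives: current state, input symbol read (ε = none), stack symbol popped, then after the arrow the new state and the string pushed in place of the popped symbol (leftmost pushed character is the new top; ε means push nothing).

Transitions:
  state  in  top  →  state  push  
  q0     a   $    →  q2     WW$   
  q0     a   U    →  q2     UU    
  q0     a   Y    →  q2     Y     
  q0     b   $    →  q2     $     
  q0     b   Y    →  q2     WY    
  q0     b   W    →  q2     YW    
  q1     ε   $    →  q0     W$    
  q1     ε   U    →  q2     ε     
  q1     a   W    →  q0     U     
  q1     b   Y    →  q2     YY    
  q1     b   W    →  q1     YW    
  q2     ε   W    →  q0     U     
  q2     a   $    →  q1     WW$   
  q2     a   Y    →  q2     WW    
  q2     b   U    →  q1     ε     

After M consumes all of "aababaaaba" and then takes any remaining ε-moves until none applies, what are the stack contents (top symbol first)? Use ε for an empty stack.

(q0, aababaaaba, $)
  read a, top $: go to q2, push WW$ → (q2, ababaaaba, WW$)
  ε-move, top W: go to q0, push U → (q0, ababaaaba, UW$)
  read a, top U: go to q2, push UU → (q2, babaaaba, UUW$)
  read b, top U: go to q1, push ε → (q1, abaaaba, UW$)
  ε-move, top U: go to q2, push ε → (q2, abaaaba, W$)
  ε-move, top W: go to q0, push U → (q0, abaaaba, U$)
  read a, top U: go to q2, push UU → (q2, baaaba, UU$)
  read b, top U: go to q1, push ε → (q1, aaaba, U$)
  ε-move, top U: go to q2, push ε → (q2, aaaba, $)
  read a, top $: go to q1, push WW$ → (q1, aaba, WW$)
  read a, top W: go to q0, push U → (q0, aba, UW$)
  read a, top U: go to q2, push UU → (q2, ba, UUW$)
  read b, top U: go to q1, push ε → (q1, a, UW$)
  ε-move, top U: go to q2, push ε → (q2, a, W$)
  ε-move, top W: go to q0, push U → (q0, a, U$)
  read a, top U: go to q2, push UU → (q2, ε, UU$)
All input consumed in state q2 with stack UU$.

UU$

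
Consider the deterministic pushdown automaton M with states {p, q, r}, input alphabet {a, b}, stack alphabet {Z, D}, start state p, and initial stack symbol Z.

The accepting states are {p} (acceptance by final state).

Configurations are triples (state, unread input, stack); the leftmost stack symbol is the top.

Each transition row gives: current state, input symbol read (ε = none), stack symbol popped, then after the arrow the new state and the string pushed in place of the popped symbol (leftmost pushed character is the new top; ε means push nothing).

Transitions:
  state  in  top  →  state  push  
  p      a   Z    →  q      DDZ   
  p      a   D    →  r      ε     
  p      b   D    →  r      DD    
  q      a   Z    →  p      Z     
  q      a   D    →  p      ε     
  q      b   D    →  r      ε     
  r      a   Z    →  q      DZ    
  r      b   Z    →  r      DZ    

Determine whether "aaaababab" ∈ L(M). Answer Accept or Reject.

(p, aaaababab, Z) ⊢ (q, aaababab, DDZ) ⊢ (p, aababab, DZ) ⊢ (r, ababab, Z) ⊢ (q, babab, DZ) ⊢ (r, abab, Z) ⊢ (q, bab, DZ) ⊢ (r, ab, Z) ⊢ (q, b, DZ) ⊢ (r, ε, Z)
All input consumed; state r ∉ F and no further ε-move applies.

Reject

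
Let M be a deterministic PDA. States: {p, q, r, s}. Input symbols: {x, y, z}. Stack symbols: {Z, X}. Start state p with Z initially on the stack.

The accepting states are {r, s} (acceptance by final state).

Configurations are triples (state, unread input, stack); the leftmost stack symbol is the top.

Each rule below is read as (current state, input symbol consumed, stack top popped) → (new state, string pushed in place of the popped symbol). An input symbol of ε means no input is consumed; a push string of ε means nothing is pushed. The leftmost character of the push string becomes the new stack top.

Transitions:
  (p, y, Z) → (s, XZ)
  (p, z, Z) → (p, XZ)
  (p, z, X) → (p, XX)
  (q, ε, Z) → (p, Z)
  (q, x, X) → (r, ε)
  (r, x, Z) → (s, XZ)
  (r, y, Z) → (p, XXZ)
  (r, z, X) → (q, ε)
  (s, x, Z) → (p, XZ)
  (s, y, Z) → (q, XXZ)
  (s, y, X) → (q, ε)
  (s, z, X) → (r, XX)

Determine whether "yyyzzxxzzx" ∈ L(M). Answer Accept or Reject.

(p, yyyzzxxzzx, Z)
  read y, top Z: go to s, push XZ → (s, yyzzxxzzx, XZ)
  read y, top X: go to q, push ε → (q, yzzxxzzx, Z)
  ε-move, top Z: go to p, push Z → (p, yzzxxzzx, Z)
  read y, top Z: go to s, push XZ → (s, zzxxzzx, XZ)
  read z, top X: go to r, push XX → (r, zxxzzx, XXZ)
  read z, top X: go to q, push ε → (q, xxzzx, XZ)
  read x, top X: go to r, push ε → (r, xzzx, Z)
  read x, top Z: go to s, push XZ → (s, zzx, XZ)
  read z, top X: go to r, push XX → (r, zx, XXZ)
  read z, top X: go to q, push ε → (q, x, XZ)
  read x, top X: go to r, push ε → (r, ε, Z)
All input consumed; state r ∈ F.

Accept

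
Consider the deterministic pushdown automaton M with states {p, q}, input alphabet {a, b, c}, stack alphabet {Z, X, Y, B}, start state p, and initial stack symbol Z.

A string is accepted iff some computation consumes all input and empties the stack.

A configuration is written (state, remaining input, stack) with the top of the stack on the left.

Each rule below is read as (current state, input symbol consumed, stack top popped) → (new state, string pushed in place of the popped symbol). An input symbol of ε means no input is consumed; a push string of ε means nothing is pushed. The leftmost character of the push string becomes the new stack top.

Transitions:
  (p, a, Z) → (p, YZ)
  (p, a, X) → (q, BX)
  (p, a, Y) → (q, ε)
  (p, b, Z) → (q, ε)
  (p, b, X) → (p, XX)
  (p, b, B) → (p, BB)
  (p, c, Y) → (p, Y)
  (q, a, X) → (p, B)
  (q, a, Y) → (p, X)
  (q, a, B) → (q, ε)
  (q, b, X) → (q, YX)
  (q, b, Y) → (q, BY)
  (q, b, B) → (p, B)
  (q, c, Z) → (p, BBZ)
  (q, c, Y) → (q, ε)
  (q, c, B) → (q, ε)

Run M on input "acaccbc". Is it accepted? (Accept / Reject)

(p, acaccbc, Z)
  read a, top Z: go to p, push YZ → (p, caccbc, YZ)
  read c, top Y: go to p, push Y → (p, accbc, YZ)
  read a, top Y: go to q, push ε → (q, ccbc, Z)
  read c, top Z: go to p, push BBZ → (p, cbc, BBZ)
No transition applies at (p, cbc, BBZ); input not fully consumed.

Reject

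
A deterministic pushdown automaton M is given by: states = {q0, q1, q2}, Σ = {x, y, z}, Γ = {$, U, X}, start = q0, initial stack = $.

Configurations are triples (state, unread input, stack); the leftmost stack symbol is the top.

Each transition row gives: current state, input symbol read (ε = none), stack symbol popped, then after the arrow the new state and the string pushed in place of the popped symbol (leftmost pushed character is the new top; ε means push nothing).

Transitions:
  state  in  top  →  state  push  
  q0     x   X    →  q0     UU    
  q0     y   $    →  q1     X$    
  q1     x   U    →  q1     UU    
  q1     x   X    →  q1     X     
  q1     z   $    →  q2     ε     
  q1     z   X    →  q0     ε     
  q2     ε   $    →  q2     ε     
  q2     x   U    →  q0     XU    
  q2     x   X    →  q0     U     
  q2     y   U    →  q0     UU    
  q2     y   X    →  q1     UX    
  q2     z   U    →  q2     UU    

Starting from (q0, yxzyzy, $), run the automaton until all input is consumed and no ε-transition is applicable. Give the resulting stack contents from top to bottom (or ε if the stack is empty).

(q0, yxzyzy, $)
  read y, top $: go to q1, push X$ → (q1, xzyzy, X$)
  read x, top X: go to q1, push X → (q1, zyzy, X$)
  read z, top X: go to q0, push ε → (q0, yzy, $)
  read y, top $: go to q1, push X$ → (q1, zy, X$)
  read z, top X: go to q0, push ε → (q0, y, $)
  read y, top $: go to q1, push X$ → (q1, ε, X$)
All input consumed in state q1 with stack X$.

X$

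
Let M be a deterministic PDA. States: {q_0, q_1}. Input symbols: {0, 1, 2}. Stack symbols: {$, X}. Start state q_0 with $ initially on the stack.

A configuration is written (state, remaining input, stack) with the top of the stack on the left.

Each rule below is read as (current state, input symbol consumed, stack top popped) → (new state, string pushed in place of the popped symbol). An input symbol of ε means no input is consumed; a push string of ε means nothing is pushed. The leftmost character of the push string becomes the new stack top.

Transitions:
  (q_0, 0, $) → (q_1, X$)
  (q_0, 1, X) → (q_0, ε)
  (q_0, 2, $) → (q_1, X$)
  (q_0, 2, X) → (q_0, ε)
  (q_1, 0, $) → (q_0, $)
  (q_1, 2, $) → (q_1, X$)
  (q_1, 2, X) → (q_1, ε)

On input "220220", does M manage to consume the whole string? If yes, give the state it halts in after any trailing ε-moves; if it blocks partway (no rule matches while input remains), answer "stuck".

(q_0, 220220, $)
  read 2, top $: go to q_1, push X$ → (q_1, 20220, X$)
  read 2, top X: go to q_1, push ε → (q_1, 0220, $)
  read 0, top $: go to q_0, push $ → (q_0, 220, $)
  read 2, top $: go to q_1, push X$ → (q_1, 20, X$)
  read 2, top X: go to q_1, push ε → (q_1, 0, $)
  read 0, top $: go to q_0, push $ → (q_0, ε, $)
All input consumed; M is in state q_0.

q_0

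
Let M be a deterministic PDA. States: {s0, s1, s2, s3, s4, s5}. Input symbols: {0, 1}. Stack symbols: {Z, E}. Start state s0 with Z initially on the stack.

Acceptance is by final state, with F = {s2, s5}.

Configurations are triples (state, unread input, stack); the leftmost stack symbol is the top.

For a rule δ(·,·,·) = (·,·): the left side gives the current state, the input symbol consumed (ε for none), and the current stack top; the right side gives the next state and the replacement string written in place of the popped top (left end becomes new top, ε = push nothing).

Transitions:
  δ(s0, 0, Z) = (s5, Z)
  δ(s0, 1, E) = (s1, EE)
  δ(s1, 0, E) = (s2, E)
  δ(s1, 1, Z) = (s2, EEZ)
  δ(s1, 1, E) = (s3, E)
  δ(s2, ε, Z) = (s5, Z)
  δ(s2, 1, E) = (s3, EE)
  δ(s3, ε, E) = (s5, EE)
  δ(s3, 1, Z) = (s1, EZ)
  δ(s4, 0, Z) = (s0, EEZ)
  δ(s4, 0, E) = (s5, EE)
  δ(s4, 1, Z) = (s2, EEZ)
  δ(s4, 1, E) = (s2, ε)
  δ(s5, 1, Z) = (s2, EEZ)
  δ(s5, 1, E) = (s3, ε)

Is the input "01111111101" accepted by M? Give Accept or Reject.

(s0, 01111111101, Z)
  read 0, top Z: go to s5, push Z → (s5, 1111111101, Z)
  read 1, top Z: go to s2, push EEZ → (s2, 111111101, EEZ)
  read 1, top E: go to s3, push EE → (s3, 11111101, EEEZ)
  ε-move, top E: go to s5, push EE → (s5, 11111101, EEEEZ)
  read 1, top E: go to s3, push ε → (s3, 1111101, EEEZ)
  ε-move, top E: go to s5, push EE → (s5, 1111101, EEEEZ)
  read 1, top E: go to s3, push ε → (s3, 111101, EEEZ)
  ε-move, top E: go to s5, push EE → (s5, 111101, EEEEZ)
  read 1, top E: go to s3, push ε → (s3, 11101, EEEZ)
  ε-move, top E: go to s5, push EE → (s5, 11101, EEEEZ)
  read 1, top E: go to s3, push ε → (s3, 1101, EEEZ)
  ε-move, top E: go to s5, push EE → (s5, 1101, EEEEZ)
  read 1, top E: go to s3, push ε → (s3, 101, EEEZ)
  ε-move, top E: go to s5, push EE → (s5, 101, EEEEZ)
  read 1, top E: go to s3, push ε → (s3, 01, EEEZ)
  ε-move, top E: go to s5, push EE → (s5, 01, EEEEZ)
No transition applies at (s5, 01, EEEEZ); input not fully consumed.

Reject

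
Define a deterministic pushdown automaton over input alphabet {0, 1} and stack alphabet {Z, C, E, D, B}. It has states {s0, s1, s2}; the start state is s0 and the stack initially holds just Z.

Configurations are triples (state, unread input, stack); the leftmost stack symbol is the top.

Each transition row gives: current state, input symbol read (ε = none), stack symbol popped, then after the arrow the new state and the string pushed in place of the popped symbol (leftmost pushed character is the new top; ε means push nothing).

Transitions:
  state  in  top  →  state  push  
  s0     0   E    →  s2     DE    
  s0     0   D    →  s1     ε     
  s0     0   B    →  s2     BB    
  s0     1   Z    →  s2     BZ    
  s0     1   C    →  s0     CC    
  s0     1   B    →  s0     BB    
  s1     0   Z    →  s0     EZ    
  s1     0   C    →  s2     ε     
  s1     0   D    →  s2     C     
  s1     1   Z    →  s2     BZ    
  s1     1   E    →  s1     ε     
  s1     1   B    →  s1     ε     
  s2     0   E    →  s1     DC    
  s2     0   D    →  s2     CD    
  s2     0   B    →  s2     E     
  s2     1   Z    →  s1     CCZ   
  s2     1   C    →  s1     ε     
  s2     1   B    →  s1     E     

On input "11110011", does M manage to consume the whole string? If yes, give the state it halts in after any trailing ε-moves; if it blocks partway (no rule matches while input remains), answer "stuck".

stuck

(s0, 11110011, Z)
  read 1, top Z: go to s2, push BZ → (s2, 1110011, BZ)
  read 1, top B: go to s1, push E → (s1, 110011, EZ)
  read 1, top E: go to s1, push ε → (s1, 10011, Z)
  read 1, top Z: go to s2, push BZ → (s2, 0011, BZ)
  read 0, top B: go to s2, push E → (s2, 011, EZ)
  read 0, top E: go to s1, push DC → (s1, 11, DCZ)
No transition for (s1, 1, top D); M blocks with input 11 remaining.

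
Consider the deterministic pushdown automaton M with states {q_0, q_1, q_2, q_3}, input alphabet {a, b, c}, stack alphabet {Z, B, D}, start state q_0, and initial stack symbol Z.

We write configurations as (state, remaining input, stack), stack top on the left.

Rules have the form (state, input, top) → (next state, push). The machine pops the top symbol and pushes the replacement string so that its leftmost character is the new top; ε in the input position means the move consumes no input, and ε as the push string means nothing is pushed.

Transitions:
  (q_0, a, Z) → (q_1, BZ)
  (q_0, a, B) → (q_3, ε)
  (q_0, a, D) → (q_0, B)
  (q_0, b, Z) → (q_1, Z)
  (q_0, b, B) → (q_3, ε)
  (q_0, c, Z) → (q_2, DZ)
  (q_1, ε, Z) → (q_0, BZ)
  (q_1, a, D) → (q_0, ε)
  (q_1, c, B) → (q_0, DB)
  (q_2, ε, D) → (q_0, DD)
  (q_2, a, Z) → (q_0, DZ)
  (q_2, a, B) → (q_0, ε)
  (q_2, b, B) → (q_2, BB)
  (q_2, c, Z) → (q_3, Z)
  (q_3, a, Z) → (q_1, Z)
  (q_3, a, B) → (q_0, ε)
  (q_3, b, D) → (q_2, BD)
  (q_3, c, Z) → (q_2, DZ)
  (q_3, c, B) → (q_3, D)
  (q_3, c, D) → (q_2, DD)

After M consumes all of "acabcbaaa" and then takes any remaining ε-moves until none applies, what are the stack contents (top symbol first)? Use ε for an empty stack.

(q_0, acabcbaaa, Z)
  read a, top Z: go to q_1, push BZ → (q_1, cabcbaaa, BZ)
  read c, top B: go to q_0, push DB → (q_0, abcbaaa, DBZ)
  read a, top D: go to q_0, push B → (q_0, bcbaaa, BBZ)
  read b, top B: go to q_3, push ε → (q_3, cbaaa, BZ)
  read c, top B: go to q_3, push D → (q_3, baaa, DZ)
  read b, top D: go to q_2, push BD → (q_2, aaa, BDZ)
  read a, top B: go to q_0, push ε → (q_0, aa, DZ)
  read a, top D: go to q_0, push B → (q_0, a, BZ)
  read a, top B: go to q_3, push ε → (q_3, ε, Z)
All input consumed in state q_3 with stack Z.

Z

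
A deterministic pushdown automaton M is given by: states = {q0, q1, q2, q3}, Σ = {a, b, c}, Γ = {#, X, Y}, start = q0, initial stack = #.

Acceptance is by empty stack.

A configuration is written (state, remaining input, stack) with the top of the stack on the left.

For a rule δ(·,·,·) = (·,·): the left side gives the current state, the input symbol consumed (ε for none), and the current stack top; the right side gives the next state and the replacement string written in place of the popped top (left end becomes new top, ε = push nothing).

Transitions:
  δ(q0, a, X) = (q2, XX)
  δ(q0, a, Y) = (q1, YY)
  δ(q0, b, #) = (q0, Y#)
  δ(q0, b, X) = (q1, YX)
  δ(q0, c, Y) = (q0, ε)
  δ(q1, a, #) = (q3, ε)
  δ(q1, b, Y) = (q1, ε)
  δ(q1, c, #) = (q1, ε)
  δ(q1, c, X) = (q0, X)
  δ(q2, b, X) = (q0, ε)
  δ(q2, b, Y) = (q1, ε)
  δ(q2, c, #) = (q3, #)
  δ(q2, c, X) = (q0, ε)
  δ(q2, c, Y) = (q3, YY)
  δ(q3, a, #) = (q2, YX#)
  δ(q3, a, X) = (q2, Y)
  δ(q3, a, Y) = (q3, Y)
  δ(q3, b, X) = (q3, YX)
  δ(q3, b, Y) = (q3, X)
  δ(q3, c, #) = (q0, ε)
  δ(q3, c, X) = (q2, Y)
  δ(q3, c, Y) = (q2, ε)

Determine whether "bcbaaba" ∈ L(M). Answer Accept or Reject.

Reject

(q0, bcbaaba, #)
  read b, top #: go to q0, push Y# → (q0, cbaaba, Y#)
  read c, top Y: go to q0, push ε → (q0, baaba, #)
  read b, top #: go to q0, push Y# → (q0, aaba, Y#)
  read a, top Y: go to q1, push YY → (q1, aba, YY#)
No transition applies at (q1, aba, YY#); input not fully consumed.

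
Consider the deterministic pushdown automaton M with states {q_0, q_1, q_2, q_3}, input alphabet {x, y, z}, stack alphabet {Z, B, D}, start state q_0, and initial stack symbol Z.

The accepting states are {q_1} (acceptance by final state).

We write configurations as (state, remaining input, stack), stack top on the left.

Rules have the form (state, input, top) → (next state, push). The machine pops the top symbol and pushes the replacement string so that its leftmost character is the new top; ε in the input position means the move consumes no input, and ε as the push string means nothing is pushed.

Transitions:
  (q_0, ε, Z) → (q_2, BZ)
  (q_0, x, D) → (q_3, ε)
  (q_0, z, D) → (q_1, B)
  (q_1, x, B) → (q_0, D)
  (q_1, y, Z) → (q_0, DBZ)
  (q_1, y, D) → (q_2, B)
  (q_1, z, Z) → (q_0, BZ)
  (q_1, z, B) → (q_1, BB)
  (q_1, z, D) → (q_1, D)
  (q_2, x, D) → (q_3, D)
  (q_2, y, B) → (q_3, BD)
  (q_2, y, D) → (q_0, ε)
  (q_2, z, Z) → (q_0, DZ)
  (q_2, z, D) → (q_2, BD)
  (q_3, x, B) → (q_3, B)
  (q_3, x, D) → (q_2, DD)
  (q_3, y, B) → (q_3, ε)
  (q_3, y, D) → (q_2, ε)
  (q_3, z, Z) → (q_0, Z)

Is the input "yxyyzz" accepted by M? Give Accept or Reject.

(q_0, yxyyzz, Z)
  ε-move, top Z: go to q_2, push BZ → (q_2, yxyyzz, BZ)
  read y, top B: go to q_3, push BD → (q_3, xyyzz, BDZ)
  read x, top B: go to q_3, push B → (q_3, yyzz, BDZ)
  read y, top B: go to q_3, push ε → (q_3, yzz, DZ)
  read y, top D: go to q_2, push ε → (q_2, zz, Z)
  read z, top Z: go to q_0, push DZ → (q_0, z, DZ)
  read z, top D: go to q_1, push B → (q_1, ε, BZ)
All input consumed; state q_1 ∈ F.

Accept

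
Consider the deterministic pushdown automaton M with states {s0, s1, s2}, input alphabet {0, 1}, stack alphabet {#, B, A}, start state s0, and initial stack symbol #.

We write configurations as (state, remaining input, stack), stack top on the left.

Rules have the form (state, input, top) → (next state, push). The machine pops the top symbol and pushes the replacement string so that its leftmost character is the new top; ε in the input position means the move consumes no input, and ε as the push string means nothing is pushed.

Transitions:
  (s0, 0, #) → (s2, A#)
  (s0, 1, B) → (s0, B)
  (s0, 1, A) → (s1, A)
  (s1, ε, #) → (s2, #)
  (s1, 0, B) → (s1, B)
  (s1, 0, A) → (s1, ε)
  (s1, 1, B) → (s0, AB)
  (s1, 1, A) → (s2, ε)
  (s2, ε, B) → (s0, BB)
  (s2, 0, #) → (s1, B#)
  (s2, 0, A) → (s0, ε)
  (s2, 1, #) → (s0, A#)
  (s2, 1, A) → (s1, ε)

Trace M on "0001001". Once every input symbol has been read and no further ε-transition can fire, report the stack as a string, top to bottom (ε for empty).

AB#

(s0, 0001001, #)
  read 0, top #: go to s2, push A# → (s2, 001001, A#)
  read 0, top A: go to s0, push ε → (s0, 01001, #)
  read 0, top #: go to s2, push A# → (s2, 1001, A#)
  read 1, top A: go to s1, push ε → (s1, 001, #)
  ε-move, top #: go to s2, push # → (s2, 001, #)
  read 0, top #: go to s1, push B# → (s1, 01, B#)
  read 0, top B: go to s1, push B → (s1, 1, B#)
  read 1, top B: go to s0, push AB → (s0, ε, AB#)
All input consumed in state s0 with stack AB#.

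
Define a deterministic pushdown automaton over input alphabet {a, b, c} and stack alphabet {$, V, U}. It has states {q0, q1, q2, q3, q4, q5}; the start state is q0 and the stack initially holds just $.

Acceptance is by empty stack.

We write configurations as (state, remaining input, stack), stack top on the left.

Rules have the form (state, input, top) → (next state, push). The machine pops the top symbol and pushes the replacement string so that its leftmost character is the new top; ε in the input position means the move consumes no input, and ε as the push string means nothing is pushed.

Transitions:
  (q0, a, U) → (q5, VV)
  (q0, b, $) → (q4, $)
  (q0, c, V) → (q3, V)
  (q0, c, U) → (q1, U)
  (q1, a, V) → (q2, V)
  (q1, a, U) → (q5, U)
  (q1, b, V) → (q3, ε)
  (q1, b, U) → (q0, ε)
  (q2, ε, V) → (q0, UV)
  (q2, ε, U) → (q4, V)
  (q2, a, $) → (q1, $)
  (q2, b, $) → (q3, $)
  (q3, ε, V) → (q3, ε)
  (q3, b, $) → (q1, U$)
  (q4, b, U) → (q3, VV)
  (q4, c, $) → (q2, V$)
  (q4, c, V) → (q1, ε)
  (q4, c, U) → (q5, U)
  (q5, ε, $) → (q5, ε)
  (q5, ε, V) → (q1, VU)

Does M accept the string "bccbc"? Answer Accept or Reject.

(q0, bccbc, $)
  read b, top $: go to q4, push $ → (q4, ccbc, $)
  read c, top $: go to q2, push V$ → (q2, cbc, V$)
  ε-move, top V: go to q0, push UV → (q0, cbc, UV$)
  read c, top U: go to q1, push U → (q1, bc, UV$)
  read b, top U: go to q0, push ε → (q0, c, V$)
  read c, top V: go to q3, push V → (q3, ε, V$)
  ε-move, top V: go to q3, push ε → (q3, ε, $)
All input consumed; stack is $, not empty, and no further ε-move applies.

Reject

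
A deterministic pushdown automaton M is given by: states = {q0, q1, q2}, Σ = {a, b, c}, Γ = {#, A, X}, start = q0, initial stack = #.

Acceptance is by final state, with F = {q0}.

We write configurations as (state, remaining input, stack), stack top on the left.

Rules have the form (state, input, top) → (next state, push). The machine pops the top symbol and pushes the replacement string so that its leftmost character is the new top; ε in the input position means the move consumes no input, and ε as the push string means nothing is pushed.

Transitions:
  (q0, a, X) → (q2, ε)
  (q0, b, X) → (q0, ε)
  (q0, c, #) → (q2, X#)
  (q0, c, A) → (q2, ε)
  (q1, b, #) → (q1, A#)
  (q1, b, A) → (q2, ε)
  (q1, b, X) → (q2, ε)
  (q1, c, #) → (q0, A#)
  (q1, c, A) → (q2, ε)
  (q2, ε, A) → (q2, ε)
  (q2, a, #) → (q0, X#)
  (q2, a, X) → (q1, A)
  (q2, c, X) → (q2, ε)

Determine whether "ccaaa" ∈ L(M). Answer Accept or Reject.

Accept

(q0, ccaaa, #)
  read c, top #: go to q2, push X# → (q2, caaa, X#)
  read c, top X: go to q2, push ε → (q2, aaa, #)
  read a, top #: go to q0, push X# → (q0, aa, X#)
  read a, top X: go to q2, push ε → (q2, a, #)
  read a, top #: go to q0, push X# → (q0, ε, X#)
All input consumed; state q0 ∈ F.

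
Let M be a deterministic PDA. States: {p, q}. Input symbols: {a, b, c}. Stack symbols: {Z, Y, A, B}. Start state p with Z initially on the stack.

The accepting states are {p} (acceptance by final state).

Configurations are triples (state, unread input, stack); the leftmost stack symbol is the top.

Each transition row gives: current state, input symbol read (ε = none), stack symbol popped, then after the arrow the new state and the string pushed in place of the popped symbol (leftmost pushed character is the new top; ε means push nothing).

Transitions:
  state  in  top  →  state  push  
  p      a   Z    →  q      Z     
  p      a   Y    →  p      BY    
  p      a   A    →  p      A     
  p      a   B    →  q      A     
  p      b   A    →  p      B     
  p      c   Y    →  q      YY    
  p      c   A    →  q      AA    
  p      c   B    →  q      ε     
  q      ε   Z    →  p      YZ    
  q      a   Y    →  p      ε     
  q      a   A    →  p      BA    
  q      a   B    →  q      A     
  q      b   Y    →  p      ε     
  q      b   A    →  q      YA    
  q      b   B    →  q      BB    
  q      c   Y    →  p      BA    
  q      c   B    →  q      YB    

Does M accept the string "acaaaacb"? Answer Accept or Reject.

Reject

(p, acaaaacb, Z) ⊢ (q, caaaacb, Z) ⊢ (p, caaaacb, YZ) ⊢ (q, aaaacb, YYZ) ⊢ (p, aaacb, YZ) ⊢ (p, aacb, BYZ) ⊢ (q, acb, AYZ) ⊢ (p, cb, BAYZ) ⊢ (q, b, AYZ) ⊢ (q, ε, YAYZ)
All input consumed; state q ∉ F and no further ε-move applies.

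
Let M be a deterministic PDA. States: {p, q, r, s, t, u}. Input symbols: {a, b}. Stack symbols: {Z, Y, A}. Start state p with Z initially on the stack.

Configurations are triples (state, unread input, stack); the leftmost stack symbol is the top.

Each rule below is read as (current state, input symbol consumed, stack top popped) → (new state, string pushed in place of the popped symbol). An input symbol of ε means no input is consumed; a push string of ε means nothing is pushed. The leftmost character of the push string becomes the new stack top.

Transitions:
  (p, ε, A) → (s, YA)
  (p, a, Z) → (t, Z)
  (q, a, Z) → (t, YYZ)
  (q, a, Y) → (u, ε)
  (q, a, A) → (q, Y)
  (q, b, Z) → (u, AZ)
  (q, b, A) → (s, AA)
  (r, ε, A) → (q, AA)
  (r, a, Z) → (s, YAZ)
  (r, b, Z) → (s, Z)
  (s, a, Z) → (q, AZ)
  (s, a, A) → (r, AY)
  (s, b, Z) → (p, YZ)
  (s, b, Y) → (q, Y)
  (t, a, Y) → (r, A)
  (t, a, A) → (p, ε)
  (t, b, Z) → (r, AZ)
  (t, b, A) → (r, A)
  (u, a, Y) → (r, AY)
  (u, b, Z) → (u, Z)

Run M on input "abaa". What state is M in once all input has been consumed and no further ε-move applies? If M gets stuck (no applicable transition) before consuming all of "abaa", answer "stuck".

u

(p, abaa, Z)
  read a, top Z: go to t, push Z → (t, baa, Z)
  read b, top Z: go to r, push AZ → (r, aa, AZ)
  ε-move, top A: go to q, push AA → (q, aa, AAZ)
  read a, top A: go to q, push Y → (q, a, YAZ)
  read a, top Y: go to u, push ε → (u, ε, AZ)
All input consumed; M is in state u.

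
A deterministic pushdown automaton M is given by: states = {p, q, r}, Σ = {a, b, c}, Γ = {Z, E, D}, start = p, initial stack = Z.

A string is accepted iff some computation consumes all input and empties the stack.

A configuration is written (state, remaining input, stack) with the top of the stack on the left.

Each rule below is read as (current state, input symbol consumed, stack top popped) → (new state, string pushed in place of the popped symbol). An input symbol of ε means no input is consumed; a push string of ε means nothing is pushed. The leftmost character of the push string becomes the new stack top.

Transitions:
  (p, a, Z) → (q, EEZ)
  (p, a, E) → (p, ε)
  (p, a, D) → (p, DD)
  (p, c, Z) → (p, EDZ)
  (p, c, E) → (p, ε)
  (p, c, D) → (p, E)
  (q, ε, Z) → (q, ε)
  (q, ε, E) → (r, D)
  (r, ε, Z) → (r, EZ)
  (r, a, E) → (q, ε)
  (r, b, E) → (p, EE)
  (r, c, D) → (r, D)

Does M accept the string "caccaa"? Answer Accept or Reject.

Reject

(p, caccaa, Z)
  read c, top Z: go to p, push EDZ → (p, accaa, EDZ)
  read a, top E: go to p, push ε → (p, ccaa, DZ)
  read c, top D: go to p, push E → (p, caa, EZ)
  read c, top E: go to p, push ε → (p, aa, Z)
  read a, top Z: go to q, push EEZ → (q, a, EEZ)
  ε-move, top E: go to r, push D → (r, a, DEZ)
No transition applies at (r, a, DEZ); input not fully consumed.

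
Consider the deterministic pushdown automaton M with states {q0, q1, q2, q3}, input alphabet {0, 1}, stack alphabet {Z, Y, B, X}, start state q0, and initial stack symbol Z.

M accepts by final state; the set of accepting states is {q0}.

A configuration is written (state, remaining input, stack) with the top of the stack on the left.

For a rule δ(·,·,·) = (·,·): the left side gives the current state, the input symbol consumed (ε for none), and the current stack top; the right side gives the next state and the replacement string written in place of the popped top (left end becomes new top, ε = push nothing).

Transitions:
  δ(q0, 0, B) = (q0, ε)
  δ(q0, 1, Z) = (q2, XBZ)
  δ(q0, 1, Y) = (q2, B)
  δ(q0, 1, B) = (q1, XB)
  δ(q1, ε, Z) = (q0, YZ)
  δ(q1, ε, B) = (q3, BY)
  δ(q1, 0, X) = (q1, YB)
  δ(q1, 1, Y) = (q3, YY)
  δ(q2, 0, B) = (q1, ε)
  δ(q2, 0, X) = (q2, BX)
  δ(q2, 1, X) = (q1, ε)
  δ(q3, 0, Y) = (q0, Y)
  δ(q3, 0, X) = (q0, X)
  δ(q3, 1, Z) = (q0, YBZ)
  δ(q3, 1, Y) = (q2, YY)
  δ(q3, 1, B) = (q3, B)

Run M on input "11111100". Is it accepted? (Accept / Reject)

(q0, 11111100, Z)
  read 1, top Z: go to q2, push XBZ → (q2, 1111100, XBZ)
  read 1, top X: go to q1, push ε → (q1, 111100, BZ)
  ε-move, top B: go to q3, push BY → (q3, 111100, BYZ)
  read 1, top B: go to q3, push B → (q3, 11100, BYZ)
  read 1, top B: go to q3, push B → (q3, 1100, BYZ)
  read 1, top B: go to q3, push B → (q3, 100, BYZ)
  read 1, top B: go to q3, push B → (q3, 00, BYZ)
No transition applies at (q3, 00, BYZ); input not fully consumed.

Reject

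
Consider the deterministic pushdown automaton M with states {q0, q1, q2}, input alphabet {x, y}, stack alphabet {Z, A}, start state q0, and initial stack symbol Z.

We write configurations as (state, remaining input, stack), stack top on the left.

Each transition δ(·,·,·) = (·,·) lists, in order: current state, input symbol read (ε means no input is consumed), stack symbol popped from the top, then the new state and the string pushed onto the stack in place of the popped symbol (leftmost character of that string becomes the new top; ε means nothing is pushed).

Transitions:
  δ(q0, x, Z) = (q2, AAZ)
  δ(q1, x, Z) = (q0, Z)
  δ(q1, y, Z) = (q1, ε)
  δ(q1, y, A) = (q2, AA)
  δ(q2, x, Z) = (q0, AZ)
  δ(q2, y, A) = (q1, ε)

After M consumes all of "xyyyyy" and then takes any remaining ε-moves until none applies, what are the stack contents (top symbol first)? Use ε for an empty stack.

AZ

(q0, xyyyyy, Z)
  read x, top Z: go to q2, push AAZ → (q2, yyyyy, AAZ)
  read y, top A: go to q1, push ε → (q1, yyyy, AZ)
  read y, top A: go to q2, push AA → (q2, yyy, AAZ)
  read y, top A: go to q1, push ε → (q1, yy, AZ)
  read y, top A: go to q2, push AA → (q2, y, AAZ)
  read y, top A: go to q1, push ε → (q1, ε, AZ)
All input consumed in state q1 with stack AZ.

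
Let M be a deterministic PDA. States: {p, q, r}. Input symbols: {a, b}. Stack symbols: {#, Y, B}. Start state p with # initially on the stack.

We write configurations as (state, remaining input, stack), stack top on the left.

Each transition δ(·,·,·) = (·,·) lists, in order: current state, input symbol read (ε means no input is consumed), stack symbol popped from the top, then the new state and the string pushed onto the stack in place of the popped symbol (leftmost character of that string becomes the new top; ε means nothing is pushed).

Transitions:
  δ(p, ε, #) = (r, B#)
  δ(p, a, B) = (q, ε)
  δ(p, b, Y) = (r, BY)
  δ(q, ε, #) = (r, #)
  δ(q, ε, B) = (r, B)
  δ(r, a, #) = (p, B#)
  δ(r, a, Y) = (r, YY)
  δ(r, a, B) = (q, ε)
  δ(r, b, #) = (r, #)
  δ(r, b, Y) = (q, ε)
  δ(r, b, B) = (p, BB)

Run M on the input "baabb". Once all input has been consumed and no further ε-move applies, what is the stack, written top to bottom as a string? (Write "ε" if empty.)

#

(p, baabb, #)
  ε-move, top #: go to r, push B# → (r, baabb, B#)
  read b, top B: go to p, push BB → (p, aabb, BB#)
  read a, top B: go to q, push ε → (q, abb, B#)
  ε-move, top B: go to r, push B → (r, abb, B#)
  read a, top B: go to q, push ε → (q, bb, #)
  ε-move, top #: go to r, push # → (r, bb, #)
  read b, top #: go to r, push # → (r, b, #)
  read b, top #: go to r, push # → (r, ε, #)
All input consumed in state r with stack #.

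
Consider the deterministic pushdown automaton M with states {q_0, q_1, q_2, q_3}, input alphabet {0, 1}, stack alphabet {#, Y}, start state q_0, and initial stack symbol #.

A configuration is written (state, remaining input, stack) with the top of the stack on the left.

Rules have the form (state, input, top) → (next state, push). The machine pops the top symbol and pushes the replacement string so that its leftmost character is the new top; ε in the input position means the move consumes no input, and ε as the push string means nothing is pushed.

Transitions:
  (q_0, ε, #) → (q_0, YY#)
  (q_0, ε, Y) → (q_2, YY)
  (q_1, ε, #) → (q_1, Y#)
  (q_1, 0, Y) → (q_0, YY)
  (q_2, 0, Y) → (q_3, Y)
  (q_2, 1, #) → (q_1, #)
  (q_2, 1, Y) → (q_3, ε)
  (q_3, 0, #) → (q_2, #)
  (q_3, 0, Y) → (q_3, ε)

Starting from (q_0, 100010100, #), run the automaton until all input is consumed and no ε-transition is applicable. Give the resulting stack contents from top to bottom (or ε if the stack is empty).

(q_0, 100010100, #)
  ε-move, top #: go to q_0, push YY# → (q_0, 100010100, YY#)
  ε-move, top Y: go to q_2, push YY → (q_2, 100010100, YYY#)
  read 1, top Y: go to q_3, push ε → (q_3, 00010100, YY#)
  read 0, top Y: go to q_3, push ε → (q_3, 0010100, Y#)
  read 0, top Y: go to q_3, push ε → (q_3, 010100, #)
  read 0, top #: go to q_2, push # → (q_2, 10100, #)
  read 1, top #: go to q_1, push # → (q_1, 0100, #)
  ε-move, top #: go to q_1, push Y# → (q_1, 0100, Y#)
  read 0, top Y: go to q_0, push YY → (q_0, 100, YY#)
  ε-move, top Y: go to q_2, push YY → (q_2, 100, YYY#)
  read 1, top Y: go to q_3, push ε → (q_3, 00, YY#)
  read 0, top Y: go to q_3, push ε → (q_3, 0, Y#)
  read 0, top Y: go to q_3, push ε → (q_3, ε, #)
All input consumed in state q_3 with stack #.

#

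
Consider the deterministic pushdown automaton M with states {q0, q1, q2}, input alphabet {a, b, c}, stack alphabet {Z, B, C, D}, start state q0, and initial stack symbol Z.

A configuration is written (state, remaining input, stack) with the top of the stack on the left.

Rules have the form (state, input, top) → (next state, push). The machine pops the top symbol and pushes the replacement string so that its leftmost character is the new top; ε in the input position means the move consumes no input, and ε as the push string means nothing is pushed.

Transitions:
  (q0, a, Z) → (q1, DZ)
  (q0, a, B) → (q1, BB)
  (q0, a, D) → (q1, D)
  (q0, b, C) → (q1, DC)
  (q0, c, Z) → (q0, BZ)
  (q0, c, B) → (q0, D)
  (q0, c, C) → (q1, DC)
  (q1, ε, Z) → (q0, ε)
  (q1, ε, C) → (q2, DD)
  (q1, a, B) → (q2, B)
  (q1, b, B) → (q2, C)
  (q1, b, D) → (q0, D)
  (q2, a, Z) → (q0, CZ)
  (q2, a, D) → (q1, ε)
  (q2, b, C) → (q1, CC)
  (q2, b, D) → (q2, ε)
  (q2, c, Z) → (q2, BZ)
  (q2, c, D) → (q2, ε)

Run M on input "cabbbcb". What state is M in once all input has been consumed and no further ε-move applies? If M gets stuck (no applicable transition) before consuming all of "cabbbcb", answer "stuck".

(q0, cabbbcb, Z) ⊢ (q0, abbbcb, BZ) ⊢ (q1, bbbcb, BBZ) ⊢ (q2, bbcb, CBZ) ⊢ (q1, bcb, CCBZ) ⊢ (q2, bcb, DDCBZ) ⊢ (q2, cb, DCBZ) ⊢ (q2, b, CBZ) ⊢ (q1, ε, CCBZ) ⊢ (q2, ε, DDCBZ)
All input consumed; M is in state q2.

q2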